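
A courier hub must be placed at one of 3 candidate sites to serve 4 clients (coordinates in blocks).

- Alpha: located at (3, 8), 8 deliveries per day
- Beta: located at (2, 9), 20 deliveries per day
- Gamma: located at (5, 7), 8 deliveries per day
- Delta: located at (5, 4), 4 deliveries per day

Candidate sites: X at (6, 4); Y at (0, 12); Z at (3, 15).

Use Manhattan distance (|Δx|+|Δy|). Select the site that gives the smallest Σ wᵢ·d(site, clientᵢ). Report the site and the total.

Total weighted distance at each candidate:
  X (6, 4): total = 272
  Y (0, 12): total = 288
  Z (3, 15): total = 328
Minimum is at X with total 272 blocks.

X, total 272 blocks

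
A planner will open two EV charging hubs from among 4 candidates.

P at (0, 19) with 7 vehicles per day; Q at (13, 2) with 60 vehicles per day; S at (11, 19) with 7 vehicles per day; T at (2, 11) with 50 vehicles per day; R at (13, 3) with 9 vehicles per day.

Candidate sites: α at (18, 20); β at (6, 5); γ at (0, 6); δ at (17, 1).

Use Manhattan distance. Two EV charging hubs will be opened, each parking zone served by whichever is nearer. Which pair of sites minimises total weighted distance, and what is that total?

{γ, δ}, total 963

Evaluate every pair (each demand assigned to the nearer of the two):
  {γ, δ}: total = 963
  {β, δ}: total = 1127
  {β, γ}: total = 1255
  {α, β}: total = 1370
  {α, γ}: total = 1661
  {α, δ}: total = 1793
Best pair: {γ, δ} with total 963.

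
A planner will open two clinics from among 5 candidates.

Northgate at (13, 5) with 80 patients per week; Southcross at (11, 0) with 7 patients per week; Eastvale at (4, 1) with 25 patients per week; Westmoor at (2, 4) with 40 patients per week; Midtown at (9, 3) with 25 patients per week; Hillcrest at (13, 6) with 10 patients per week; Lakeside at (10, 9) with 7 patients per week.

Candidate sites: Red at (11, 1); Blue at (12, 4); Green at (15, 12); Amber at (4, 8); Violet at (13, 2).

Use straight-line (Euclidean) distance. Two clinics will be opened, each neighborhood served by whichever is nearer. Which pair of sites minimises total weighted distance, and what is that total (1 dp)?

{Blue, Amber}, total 635.0

Evaluate every pair (each demand assigned to the nearer of the two):
  {Blue, Amber}: total = 635.0
  {Amber, Violet}: total = 799.3
  {Red, Blue}: total = 805.4
  {Blue, Violet}: total = 885.6
  {Red, Amber}: total = 885.8
  {Blue, Green}: total = 894.7
  {Red, Violet}: total = 965.5
  {Red, Green}: total = 1084.6
  {Green, Violet}: total = 1117.3
  {Green, Amber}: total = 1291.5
Best pair: {Blue, Amber} with total 635.0.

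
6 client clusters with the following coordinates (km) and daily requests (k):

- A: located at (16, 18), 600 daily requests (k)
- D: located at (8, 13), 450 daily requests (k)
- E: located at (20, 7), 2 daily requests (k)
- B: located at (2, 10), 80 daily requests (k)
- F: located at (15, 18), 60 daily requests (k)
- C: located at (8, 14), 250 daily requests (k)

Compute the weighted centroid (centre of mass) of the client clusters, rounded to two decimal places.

The minimiser of Σwᵢ‖p−pᵢ‖² is the weighted centroid p* = (Σwᵢpᵢ)/(Σwᵢ).
Σwᵢ = 1442.
Σwᵢxᵢ = 600·16 + 450·8 + 2·20 + 80·2 + 60·15 + 250·8 = 16300.
Σwᵢyᵢ = 600·18 + 450·13 + 2·7 + 80·10 + 60·18 + 250·14 = 22044.
x* = 16300/1442 = 11.30, y* = 22044/1442 = 15.29.

(11.30, 15.29)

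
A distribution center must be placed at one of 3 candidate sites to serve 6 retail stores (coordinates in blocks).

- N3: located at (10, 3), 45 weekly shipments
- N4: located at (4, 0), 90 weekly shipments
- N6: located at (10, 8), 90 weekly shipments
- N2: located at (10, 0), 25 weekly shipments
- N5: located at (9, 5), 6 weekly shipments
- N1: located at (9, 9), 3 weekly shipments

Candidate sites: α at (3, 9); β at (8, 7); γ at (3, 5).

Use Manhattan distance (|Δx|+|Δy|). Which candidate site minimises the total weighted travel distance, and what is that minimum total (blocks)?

β, total 1782 blocks

Total weighted distance at each candidate:
  α (3, 9): total = 2683
  β (8, 7): total = 1782
  γ (3, 5): total = 2211
Minimum is at β with total 1782 blocks.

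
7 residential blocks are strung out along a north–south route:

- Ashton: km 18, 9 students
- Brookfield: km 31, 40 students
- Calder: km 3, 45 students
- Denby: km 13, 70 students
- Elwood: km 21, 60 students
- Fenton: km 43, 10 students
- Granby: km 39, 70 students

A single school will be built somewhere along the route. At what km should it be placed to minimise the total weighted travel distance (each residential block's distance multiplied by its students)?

x = 21

For a sum of weighted absolute distances on a line, the optimum is the weighted median (not the mean). Total weight W = 304; half-weight = 152.
Sort by position and accumulate weight:
  km 3 (Calder, w=45) → cum 45
  km 13 (Denby, w=70) → cum 115
  km 18 (Ashton, w=9) → cum 124
  km 21 (Elwood, w=60) → cum 184  ≥ 152 → median here
  km 31 (Brookfield, w=40) → cum 224
  km 39 (Granby, w=70) → cum 294
  km 43 (Fenton, w=10) → cum 304
Optimal location: km 21.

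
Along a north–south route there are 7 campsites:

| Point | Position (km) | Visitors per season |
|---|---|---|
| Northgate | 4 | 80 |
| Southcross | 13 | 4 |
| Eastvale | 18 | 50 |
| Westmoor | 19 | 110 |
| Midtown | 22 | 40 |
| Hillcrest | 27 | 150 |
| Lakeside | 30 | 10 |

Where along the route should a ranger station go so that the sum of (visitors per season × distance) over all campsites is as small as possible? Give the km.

For a sum of weighted absolute distances on a line, the optimum is the weighted median (not the mean). Total weight W = 444; half-weight = 222.
Sort by position and accumulate weight:
  km 4 (Northgate, w=80) → cum 80
  km 13 (Southcross, w=4) → cum 84
  km 18 (Eastvale, w=50) → cum 134
  km 19 (Westmoor, w=110) → cum 244  ≥ 222 → median here
  km 22 (Midtown, w=40) → cum 284
  km 27 (Hillcrest, w=150) → cum 434
  km 30 (Lakeside, w=10) → cum 444
Optimal location: km 19.

x = 19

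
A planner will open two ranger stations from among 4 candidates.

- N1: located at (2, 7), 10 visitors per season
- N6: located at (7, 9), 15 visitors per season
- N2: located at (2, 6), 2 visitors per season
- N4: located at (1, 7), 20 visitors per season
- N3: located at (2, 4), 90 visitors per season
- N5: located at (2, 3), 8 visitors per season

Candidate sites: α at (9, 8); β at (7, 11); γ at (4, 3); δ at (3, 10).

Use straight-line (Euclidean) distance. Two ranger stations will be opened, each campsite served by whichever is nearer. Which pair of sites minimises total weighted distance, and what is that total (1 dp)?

{γ, δ}, total 390.0

Evaluate every pair (each demand assigned to the nearer of the two):
  {γ, δ}: total = 390.0
  {β, γ}: total = 399.2
  {α, γ}: total = 402.7
  {β, δ}: total = 746.0
  {α, δ}: total = 749.5
  {α, β}: total = 1046.8
Best pair: {γ, δ} with total 390.0.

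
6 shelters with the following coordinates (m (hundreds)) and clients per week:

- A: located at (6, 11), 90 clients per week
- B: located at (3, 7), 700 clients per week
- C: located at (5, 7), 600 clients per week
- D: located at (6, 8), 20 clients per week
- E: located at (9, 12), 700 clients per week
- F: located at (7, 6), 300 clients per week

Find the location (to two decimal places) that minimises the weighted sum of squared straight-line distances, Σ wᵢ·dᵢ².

(5.88, 8.49)

The minimiser of Σwᵢ‖p−pᵢ‖² is the weighted centroid p* = (Σwᵢpᵢ)/(Σwᵢ).
Σwᵢ = 2410.
Σwᵢxᵢ = 90·6 + 700·3 + 600·5 + 20·6 + 700·9 + 300·7 = 14160.
Σwᵢyᵢ = 90·11 + 700·7 + 600·7 + 20·8 + 700·12 + 300·6 = 20450.
x* = 14160/2410 = 5.88, y* = 20450/2410 = 8.49.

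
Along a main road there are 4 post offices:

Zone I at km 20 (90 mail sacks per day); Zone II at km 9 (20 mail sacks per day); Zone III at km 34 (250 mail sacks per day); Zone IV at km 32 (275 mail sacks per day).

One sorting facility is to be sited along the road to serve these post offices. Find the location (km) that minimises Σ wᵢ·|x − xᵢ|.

For a sum of weighted absolute distances on a line, the optimum is the weighted median (not the mean). Total weight W = 635; half-weight = 317.5.
Sort by position and accumulate weight:
  km 9 (Zone II, w=20) → cum 20
  km 20 (Zone I, w=90) → cum 110
  km 32 (Zone IV, w=275) → cum 385  ≥ 317.5 → median here
  km 34 (Zone III, w=250) → cum 635
Optimal location: km 32.

x = 32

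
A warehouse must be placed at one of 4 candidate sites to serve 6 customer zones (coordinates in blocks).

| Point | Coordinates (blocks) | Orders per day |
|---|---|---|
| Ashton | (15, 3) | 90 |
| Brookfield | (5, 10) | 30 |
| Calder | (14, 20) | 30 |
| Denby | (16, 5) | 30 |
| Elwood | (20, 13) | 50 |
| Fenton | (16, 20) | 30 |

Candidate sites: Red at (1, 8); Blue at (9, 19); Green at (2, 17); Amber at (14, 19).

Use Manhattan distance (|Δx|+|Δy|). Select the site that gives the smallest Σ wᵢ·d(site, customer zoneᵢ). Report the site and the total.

Amber, total 3270 blocks

Total weighted distance at each candidate:
  Red (1, 8): total = 5190
  Blue (9, 19): total = 4270
  Green (2, 17): total = 5570
  Amber (14, 19): total = 3270
Minimum is at Amber with total 3270 blocks.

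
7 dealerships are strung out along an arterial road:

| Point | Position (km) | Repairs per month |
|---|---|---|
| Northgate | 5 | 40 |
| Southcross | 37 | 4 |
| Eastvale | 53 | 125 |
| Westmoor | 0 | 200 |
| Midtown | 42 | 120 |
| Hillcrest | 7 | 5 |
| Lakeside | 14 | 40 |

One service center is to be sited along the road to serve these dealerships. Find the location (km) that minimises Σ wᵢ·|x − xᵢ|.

For a sum of weighted absolute distances on a line, the optimum is the weighted median (not the mean). Total weight W = 534; half-weight = 267.
Sort by position and accumulate weight:
  km 0 (Westmoor, w=200) → cum 200
  km 5 (Northgate, w=40) → cum 240
  km 7 (Hillcrest, w=5) → cum 245
  km 14 (Lakeside, w=40) → cum 285  ≥ 267 → median here
  km 37 (Southcross, w=4) → cum 289
  km 42 (Midtown, w=120) → cum 409
  km 53 (Eastvale, w=125) → cum 534
Optimal location: km 14.

x = 14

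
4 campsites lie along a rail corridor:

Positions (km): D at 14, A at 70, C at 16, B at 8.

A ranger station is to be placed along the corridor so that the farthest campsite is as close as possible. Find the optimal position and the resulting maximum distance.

The 1-center on a line is the midpoint of the two extreme points: leftmost at 8, rightmost at 70.
Optimal location = (8 + 70)/2 = 39; maximum distance = (70 − 8)/2 = 31.

location 39, max distance 31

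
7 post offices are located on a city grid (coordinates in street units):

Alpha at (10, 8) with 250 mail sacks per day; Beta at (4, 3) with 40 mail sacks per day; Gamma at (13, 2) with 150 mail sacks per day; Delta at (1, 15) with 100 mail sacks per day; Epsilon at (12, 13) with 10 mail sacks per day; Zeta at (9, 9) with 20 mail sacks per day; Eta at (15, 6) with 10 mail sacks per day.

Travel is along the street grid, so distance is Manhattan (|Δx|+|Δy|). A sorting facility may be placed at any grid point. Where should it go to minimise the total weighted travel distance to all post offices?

Manhattan distance separates: Σwᵢ(|x−xᵢ|+|y−yᵢ|) = Σwᵢ|x−xᵢ| + Σwᵢ|y−yᵢ|, so x and y are optimised independently as 1-D weighted medians.
Total weight W = 580; half = 290.
x-coordinate, sorted with cumulative weight:
  x=1 (Delta, w=100) cum 100
  x=4 (Beta, w=40) cum 140
  x=9 (Zeta, w=20) cum 160
  x=10 (Alpha, w=250) cum 410  ← median
  x=12 (Epsilon, w=10) cum 420
  x=13 (Gamma, w=150) cum 570
  x=15 (Eta, w=10) cum 580
⇒ x* = 10
y-coordinate, sorted with cumulative weight:
  y=2 (Gamma, w=150) cum 150
  y=3 (Beta, w=40) cum 190
  y=6 (Eta, w=10) cum 200
  y=8 (Alpha, w=250) cum 450  ← median
  y=9 (Zeta, w=20) cum 470
  y=13 (Epsilon, w=10) cum 480
  y=15 (Delta, w=100) cum 580
⇒ y* = 8

(10, 8)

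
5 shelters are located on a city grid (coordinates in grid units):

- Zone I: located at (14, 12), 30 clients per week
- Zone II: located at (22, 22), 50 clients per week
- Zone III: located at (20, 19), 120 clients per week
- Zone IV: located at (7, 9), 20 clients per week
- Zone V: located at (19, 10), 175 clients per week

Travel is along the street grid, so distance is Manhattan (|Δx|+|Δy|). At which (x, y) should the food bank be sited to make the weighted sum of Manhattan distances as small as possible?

Manhattan distance separates: Σwᵢ(|x−xᵢ|+|y−yᵢ|) = Σwᵢ|x−xᵢ| + Σwᵢ|y−yᵢ|, so x and y are optimised independently as 1-D weighted medians.
Total weight W = 395; half = 197.5.
x-coordinate, sorted with cumulative weight:
  x=7 (Zone IV, w=20) cum 20
  x=14 (Zone I, w=30) cum 50
  x=19 (Zone V, w=175) cum 225  ← median
  x=20 (Zone III, w=120) cum 345
  x=22 (Zone II, w=50) cum 395
⇒ x* = 19
y-coordinate, sorted with cumulative weight:
  y=9 (Zone IV, w=20) cum 20
  y=10 (Zone V, w=175) cum 195
  y=12 (Zone I, w=30) cum 225  ← median
  y=19 (Zone III, w=120) cum 345
  y=22 (Zone II, w=50) cum 395
⇒ y* = 12

(19, 12)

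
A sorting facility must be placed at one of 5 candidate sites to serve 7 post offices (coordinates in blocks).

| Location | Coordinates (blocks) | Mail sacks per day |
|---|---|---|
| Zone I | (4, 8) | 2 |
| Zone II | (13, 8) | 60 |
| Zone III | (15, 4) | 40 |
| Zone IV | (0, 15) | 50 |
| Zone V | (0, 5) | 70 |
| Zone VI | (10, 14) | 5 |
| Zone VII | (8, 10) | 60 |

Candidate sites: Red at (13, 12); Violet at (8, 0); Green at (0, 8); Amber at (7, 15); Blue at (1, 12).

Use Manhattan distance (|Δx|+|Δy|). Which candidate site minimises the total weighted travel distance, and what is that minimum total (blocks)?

Green, total 2788 blocks

Total weighted distance at each candidate:
  Red (13, 12): total = 3311
  Violet (8, 0): total = 3984
  Green (0, 8): total = 2788
  Amber (7, 15): total = 3480
  Blue (1, 12): total = 3209
Minimum is at Green with total 2788 blocks.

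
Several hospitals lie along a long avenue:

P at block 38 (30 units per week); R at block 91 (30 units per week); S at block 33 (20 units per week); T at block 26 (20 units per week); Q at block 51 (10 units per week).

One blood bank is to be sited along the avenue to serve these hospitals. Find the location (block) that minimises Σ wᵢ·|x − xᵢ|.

For a sum of weighted absolute distances on a line, the optimum is the weighted median (not the mean). Total weight W = 110; half-weight = 55.
Sort by position and accumulate weight:
  block 26 (T, w=20) → cum 20
  block 33 (S, w=20) → cum 40
  block 38 (P, w=30) → cum 70  ≥ 55 → median here
  block 51 (Q, w=10) → cum 80
  block 91 (R, w=30) → cum 110
Optimal location: block 38.

x = 38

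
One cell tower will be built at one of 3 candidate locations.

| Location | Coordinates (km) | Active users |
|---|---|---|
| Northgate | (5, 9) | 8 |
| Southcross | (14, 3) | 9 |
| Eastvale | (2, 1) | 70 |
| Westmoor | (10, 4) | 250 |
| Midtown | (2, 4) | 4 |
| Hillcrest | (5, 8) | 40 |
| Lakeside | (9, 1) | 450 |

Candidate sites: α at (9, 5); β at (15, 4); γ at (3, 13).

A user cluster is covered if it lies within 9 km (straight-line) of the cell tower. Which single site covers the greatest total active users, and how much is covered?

α, covering 831

Coverage radius r = 9 km; a point is covered iff (Δx)²+(Δy)² ≤ 9² = 81.
  α (9, 5): covers {Northgate, Southcross, Eastvale, Westmoor, Midtown, Hillcrest, Lakeside} → 831
  β (15, 4): covers {Southcross, Westmoor, Lakeside} → 709
  γ (3, 13): covers {Northgate, Hillcrest} → 48
Maximum coverage at α: 831 active users.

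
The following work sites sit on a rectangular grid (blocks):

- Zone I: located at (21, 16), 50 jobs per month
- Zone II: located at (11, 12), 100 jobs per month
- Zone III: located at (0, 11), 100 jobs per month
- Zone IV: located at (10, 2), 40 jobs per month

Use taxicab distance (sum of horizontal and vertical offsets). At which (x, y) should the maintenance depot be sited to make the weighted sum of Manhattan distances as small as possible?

(11, 12)

Manhattan distance separates: Σwᵢ(|x−xᵢ|+|y−yᵢ|) = Σwᵢ|x−xᵢ| + Σwᵢ|y−yᵢ|, so x and y are optimised independently as 1-D weighted medians.
Total weight W = 290; half = 145.
x-coordinate, sorted with cumulative weight:
  x=0 (Zone III, w=100) cum 100
  x=10 (Zone IV, w=40) cum 140
  x=11 (Zone II, w=100) cum 240  ← median
  x=21 (Zone I, w=50) cum 290
⇒ x* = 11
y-coordinate, sorted with cumulative weight:
  y=2 (Zone IV, w=40) cum 40
  y=11 (Zone III, w=100) cum 140
  y=12 (Zone II, w=100) cum 240  ← median
  y=16 (Zone I, w=50) cum 290
⇒ y* = 12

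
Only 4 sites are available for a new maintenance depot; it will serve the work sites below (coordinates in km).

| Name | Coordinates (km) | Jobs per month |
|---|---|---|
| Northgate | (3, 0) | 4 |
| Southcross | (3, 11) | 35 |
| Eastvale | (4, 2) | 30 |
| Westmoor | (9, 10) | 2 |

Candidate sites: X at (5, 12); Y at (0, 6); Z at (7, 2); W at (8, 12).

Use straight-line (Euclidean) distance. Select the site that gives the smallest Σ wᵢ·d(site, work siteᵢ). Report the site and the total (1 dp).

Y, total 420.3 km

Total weighted distance at each candidate:
  X (5, 12): total = 437.4
  Y (0, 6): total = 420.3
  Z (7, 2): total = 469.1
  W (8, 12): total = 558.0
Minimum is at Y with total 420.3 km.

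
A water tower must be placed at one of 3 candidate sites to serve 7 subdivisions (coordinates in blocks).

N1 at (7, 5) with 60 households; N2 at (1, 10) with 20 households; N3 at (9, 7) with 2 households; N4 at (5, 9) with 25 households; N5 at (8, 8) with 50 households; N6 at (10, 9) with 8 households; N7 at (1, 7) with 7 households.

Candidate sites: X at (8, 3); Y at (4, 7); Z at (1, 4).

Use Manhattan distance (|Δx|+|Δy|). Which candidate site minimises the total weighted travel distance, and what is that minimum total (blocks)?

Y, total 840 blocks

Total weighted distance at each candidate:
  X (8, 3): total = 1086
  Y (4, 7): total = 840
  Z (1, 4): total = 1470
Minimum is at Y with total 840 blocks.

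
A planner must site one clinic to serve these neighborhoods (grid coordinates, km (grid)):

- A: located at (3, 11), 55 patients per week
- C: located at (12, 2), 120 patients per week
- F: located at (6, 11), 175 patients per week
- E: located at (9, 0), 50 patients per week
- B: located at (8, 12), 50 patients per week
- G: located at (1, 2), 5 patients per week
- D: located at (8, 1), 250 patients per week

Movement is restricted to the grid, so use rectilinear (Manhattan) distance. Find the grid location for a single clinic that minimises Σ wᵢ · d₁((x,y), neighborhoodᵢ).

(8, 2)

Manhattan distance separates: Σwᵢ(|x−xᵢ|+|y−yᵢ|) = Σwᵢ|x−xᵢ| + Σwᵢ|y−yᵢ|, so x and y are optimised independently as 1-D weighted medians.
Total weight W = 705; half = 352.5.
x-coordinate, sorted with cumulative weight:
  x=1 (G, w=5) cum 5
  x=3 (A, w=55) cum 60
  x=6 (F, w=175) cum 235
  x=8 (B, w=50) cum 285
  x=8 (D, w=250) cum 535  ← median
  x=9 (E, w=50) cum 585
  x=12 (C, w=120) cum 705
⇒ x* = 8
y-coordinate, sorted with cumulative weight:
  y=0 (E, w=50) cum 50
  y=1 (D, w=250) cum 300
  y=2 (C, w=120) cum 420  ← median
  y=2 (G, w=5) cum 425
  y=11 (A, w=55) cum 480
  y=11 (F, w=175) cum 655
  y=12 (B, w=50) cum 705
⇒ y* = 2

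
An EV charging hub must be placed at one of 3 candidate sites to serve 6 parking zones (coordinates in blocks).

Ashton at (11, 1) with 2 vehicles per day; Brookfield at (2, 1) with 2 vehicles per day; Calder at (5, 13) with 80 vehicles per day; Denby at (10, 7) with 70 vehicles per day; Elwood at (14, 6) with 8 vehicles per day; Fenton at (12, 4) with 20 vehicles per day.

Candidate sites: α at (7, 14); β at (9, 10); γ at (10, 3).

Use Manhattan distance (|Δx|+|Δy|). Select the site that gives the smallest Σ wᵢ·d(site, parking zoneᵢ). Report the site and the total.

Total weighted distance at each candidate:
  α (7, 14): total = 1430
  β (9, 10): total = 1146
  γ (10, 3): total = 1622
Minimum is at β with total 1146 blocks.

β, total 1146 blocks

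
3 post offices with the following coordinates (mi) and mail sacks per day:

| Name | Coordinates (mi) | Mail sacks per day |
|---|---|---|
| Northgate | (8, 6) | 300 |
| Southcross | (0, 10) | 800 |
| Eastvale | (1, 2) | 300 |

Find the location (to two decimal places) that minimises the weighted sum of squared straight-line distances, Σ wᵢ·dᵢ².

The minimiser of Σwᵢ‖p−pᵢ‖² is the weighted centroid p* = (Σwᵢpᵢ)/(Σwᵢ).
Σwᵢ = 1400.
Σwᵢxᵢ = 300·8 + 800·0 + 300·1 = 2700.
Σwᵢyᵢ = 300·6 + 800·10 + 300·2 = 10400.
x* = 2700/1400 = 1.93, y* = 10400/1400 = 7.43.

(1.93, 7.43)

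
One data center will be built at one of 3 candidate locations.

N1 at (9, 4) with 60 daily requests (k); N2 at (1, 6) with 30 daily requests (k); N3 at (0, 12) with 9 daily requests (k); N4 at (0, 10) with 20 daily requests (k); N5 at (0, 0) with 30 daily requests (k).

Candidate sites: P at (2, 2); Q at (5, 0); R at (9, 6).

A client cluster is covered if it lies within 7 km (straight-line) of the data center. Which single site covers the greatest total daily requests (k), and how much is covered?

Q, covering 90

Coverage radius r = 7 km; a point is covered iff (Δx)²+(Δy)² ≤ 7² = 49.
  P (2, 2): covers {N2, N5} → 60
  Q (5, 0): covers {N1, N5} → 90
  R (9, 6): covers {N1} → 60
Maximum coverage at Q: 90 daily requests (k).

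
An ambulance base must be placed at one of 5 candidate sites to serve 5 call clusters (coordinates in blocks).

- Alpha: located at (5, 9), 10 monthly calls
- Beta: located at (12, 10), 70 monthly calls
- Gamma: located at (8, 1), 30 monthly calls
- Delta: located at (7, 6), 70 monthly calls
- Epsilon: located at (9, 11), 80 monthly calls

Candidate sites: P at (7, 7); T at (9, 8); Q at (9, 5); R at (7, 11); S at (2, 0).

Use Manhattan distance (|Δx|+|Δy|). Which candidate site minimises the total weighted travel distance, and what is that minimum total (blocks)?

T, total 1160 blocks

Total weighted distance at each candidate:
  P (7, 7): total = 1360
  T (9, 8): total = 1160
  Q (9, 5): total = 1480
  R (7, 11): total = 1300
  S (2, 0): total = 3940
Minimum is at T with total 1160 blocks.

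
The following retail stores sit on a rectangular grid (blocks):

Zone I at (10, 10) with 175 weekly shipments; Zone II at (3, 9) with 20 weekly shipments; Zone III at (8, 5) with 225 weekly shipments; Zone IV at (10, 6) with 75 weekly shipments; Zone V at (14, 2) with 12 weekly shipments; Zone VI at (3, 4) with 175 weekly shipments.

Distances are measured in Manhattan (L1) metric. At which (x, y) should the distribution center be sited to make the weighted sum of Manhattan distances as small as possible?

(8, 5)

Manhattan distance separates: Σwᵢ(|x−xᵢ|+|y−yᵢ|) = Σwᵢ|x−xᵢ| + Σwᵢ|y−yᵢ|, so x and y are optimised independently as 1-D weighted medians.
Total weight W = 682; half = 341.
x-coordinate, sorted with cumulative weight:
  x=3 (Zone II, w=20) cum 20
  x=3 (Zone VI, w=175) cum 195
  x=8 (Zone III, w=225) cum 420  ← median
  x=10 (Zone I, w=175) cum 595
  x=10 (Zone IV, w=75) cum 670
  x=14 (Zone V, w=12) cum 682
⇒ x* = 8
y-coordinate, sorted with cumulative weight:
  y=2 (Zone V, w=12) cum 12
  y=4 (Zone VI, w=175) cum 187
  y=5 (Zone III, w=225) cum 412  ← median
  y=6 (Zone IV, w=75) cum 487
  y=9 (Zone II, w=20) cum 507
  y=10 (Zone I, w=175) cum 682
⇒ y* = 5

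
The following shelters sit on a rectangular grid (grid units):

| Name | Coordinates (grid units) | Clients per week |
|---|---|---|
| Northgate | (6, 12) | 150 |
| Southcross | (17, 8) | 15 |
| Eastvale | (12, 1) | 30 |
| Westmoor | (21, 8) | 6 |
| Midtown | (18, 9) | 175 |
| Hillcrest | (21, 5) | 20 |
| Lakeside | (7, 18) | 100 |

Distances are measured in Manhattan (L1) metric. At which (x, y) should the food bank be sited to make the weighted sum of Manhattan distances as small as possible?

(7, 12)

Manhattan distance separates: Σwᵢ(|x−xᵢ|+|y−yᵢ|) = Σwᵢ|x−xᵢ| + Σwᵢ|y−yᵢ|, so x and y are optimised independently as 1-D weighted medians.
Total weight W = 496; half = 248.
x-coordinate, sorted with cumulative weight:
  x=6 (Northgate, w=150) cum 150
  x=7 (Lakeside, w=100) cum 250  ← median
  x=12 (Eastvale, w=30) cum 280
  x=17 (Southcross, w=15) cum 295
  x=18 (Midtown, w=175) cum 470
  x=21 (Westmoor, w=6) cum 476
  x=21 (Hillcrest, w=20) cum 496
⇒ x* = 7
y-coordinate, sorted with cumulative weight:
  y=1 (Eastvale, w=30) cum 30
  y=5 (Hillcrest, w=20) cum 50
  y=8 (Southcross, w=15) cum 65
  y=8 (Westmoor, w=6) cum 71
  y=9 (Midtown, w=175) cum 246
  y=12 (Northgate, w=150) cum 396  ← median
  y=18 (Lakeside, w=100) cum 496
⇒ y* = 12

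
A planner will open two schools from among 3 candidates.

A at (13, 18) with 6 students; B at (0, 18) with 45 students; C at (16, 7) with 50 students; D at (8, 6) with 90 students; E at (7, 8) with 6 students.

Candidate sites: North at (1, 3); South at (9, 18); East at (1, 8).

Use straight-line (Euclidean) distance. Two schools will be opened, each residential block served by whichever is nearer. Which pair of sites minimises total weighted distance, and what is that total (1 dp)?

{South, East}, total 1772.1

Evaluate every pair (each demand assigned to the nearer of the two):
  {South, East}: total = 1772.1
  {North, South}: total = 1813.2
  {North, East}: total = 1988.8
Best pair: {South, East} with total 1772.1.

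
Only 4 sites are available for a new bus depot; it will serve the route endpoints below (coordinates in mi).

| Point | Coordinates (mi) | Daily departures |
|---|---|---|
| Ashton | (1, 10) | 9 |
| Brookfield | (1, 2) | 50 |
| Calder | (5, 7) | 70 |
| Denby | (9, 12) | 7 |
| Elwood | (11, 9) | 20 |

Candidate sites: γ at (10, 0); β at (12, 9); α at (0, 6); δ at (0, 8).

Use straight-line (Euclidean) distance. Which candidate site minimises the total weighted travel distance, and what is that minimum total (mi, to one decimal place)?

Total weighted distance at each candidate:
  γ (10, 0): total = 1449.6
  β (12, 9): total = 1310.6
  α (0, 6): total = 903.9
  δ (0, 8): total = 971.0
Minimum is at α with total 903.9 mi.

α, total 903.9 mi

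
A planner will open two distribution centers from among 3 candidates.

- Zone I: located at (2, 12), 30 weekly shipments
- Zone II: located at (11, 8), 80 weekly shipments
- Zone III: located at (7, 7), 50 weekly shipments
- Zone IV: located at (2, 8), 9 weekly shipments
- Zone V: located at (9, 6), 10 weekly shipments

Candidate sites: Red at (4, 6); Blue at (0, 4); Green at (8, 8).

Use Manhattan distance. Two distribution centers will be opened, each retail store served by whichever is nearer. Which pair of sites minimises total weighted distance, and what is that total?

Evaluate every pair (each demand assigned to the nearer of the two):
  {Red, Green}: total = 646
  {Blue, Green}: total = 724
  {Red, Blue}: total = 1246
Best pair: {Red, Green} with total 646.

{Red, Green}, total 646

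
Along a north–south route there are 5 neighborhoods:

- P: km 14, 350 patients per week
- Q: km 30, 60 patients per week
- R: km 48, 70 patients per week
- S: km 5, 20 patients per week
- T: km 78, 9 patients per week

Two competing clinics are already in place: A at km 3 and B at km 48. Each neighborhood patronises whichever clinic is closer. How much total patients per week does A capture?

370

The indifferent point is the midpoint (3+48)/2 = 25.5; neighborhoods left of it (closer to A at 3) go to A, those right go to B.
  S at 5 (w=20) → A
  P at 14 (w=350) → A
  Q at 30 (w=60) → B
  R at 48 (w=70) → B
  T at 78 (w=9) → B
A captures 370; B captures 139.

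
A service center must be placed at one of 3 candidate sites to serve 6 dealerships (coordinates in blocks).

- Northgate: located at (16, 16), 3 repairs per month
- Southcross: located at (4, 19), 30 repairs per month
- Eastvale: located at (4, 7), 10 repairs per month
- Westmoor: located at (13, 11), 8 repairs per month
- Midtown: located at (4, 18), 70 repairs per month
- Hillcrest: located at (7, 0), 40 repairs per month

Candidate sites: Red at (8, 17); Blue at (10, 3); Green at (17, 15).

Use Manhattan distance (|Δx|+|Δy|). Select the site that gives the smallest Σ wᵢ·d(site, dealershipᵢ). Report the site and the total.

Total weighted distance at each candidate:
  Red (8, 17): total = 1505
  Blue (10, 3): total = 2615
  Green (17, 15): total = 2910
Minimum is at Red with total 1505 blocks.

Red, total 1505 blocks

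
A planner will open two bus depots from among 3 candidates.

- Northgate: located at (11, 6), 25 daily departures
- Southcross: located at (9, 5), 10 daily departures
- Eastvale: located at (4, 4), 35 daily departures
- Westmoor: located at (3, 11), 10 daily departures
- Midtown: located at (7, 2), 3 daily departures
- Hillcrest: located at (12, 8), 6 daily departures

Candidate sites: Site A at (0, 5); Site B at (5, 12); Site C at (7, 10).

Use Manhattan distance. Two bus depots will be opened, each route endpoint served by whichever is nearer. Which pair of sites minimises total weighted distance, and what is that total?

{Site A, Site C}, total 561

Evaluate every pair (each demand assigned to the nearer of the two):
  {Site A, Site C}: total = 561
  {Site B, Site C}: total = 681
  {Site A, Site B}: total = 691
Best pair: {Site A, Site C} with total 561.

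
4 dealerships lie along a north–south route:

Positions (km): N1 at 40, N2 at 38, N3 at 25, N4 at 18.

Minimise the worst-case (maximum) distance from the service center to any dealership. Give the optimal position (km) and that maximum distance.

location 29, max distance 11

The 1-center on a line is the midpoint of the two extreme points: leftmost at 18, rightmost at 40.
Optimal location = (18 + 40)/2 = 29; maximum distance = (40 − 18)/2 = 11.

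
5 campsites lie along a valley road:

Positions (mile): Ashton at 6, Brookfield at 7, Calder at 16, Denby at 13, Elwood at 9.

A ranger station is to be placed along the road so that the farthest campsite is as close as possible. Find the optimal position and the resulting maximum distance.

The 1-center on a line is the midpoint of the two extreme points: leftmost at 6, rightmost at 16.
Optimal location = (6 + 16)/2 = 11; maximum distance = (16 − 6)/2 = 5.

location 11, max distance 5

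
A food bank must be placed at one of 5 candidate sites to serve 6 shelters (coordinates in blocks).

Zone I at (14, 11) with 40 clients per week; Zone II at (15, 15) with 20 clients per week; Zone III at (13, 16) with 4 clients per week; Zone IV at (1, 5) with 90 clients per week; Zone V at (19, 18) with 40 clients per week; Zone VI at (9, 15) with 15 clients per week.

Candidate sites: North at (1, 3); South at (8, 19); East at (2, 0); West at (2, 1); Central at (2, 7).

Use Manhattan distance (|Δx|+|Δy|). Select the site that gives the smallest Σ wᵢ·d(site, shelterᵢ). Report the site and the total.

Central, total 2755 blocks

Total weighted distance at each candidate:
  North (1, 3): total = 3260
  South (8, 19): total = 3257
  East (2, 0): total = 3858
  West (2, 1): total = 3649
  Central (2, 7): total = 2755
Minimum is at Central with total 2755 blocks.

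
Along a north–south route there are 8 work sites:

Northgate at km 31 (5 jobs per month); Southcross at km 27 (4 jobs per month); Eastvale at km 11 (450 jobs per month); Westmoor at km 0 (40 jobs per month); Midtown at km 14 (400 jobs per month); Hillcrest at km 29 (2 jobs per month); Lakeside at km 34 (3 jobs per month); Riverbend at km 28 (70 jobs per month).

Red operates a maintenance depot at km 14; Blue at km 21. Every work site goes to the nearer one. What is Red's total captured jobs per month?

The indifferent point is the midpoint (14+21)/2 = 17.5; work sites left of it (closer to Red at 14) go to Red, those right go to Blue.
  Westmoor at 0 (w=40) → Red
  Eastvale at 11 (w=450) → Red
  Midtown at 14 (w=400) → Red
  Southcross at 27 (w=4) → Blue
  Riverbend at 28 (w=70) → Blue
  Hillcrest at 29 (w=2) → Blue
  Northgate at 31 (w=5) → Blue
  Lakeside at 34 (w=3) → Blue
Red captures 890; Blue captures 84.

890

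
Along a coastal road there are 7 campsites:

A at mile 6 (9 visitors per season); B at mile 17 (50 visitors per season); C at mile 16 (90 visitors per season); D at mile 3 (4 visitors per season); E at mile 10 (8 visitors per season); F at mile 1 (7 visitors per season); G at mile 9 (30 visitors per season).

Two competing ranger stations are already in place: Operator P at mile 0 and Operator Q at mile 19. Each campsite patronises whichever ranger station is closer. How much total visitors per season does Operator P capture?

The indifferent point is the midpoint (0+19)/2 = 9.5; campsites left of it (closer to Operator P at 0) go to Operator P, those right go to Operator Q.
  F at 1 (w=7) → Operator P
  D at 3 (w=4) → Operator P
  A at 6 (w=9) → Operator P
  G at 9 (w=30) → Operator P
  E at 10 (w=8) → Operator Q
  C at 16 (w=90) → Operator Q
  B at 17 (w=50) → Operator Q
Operator P captures 50; Operator Q captures 148.

50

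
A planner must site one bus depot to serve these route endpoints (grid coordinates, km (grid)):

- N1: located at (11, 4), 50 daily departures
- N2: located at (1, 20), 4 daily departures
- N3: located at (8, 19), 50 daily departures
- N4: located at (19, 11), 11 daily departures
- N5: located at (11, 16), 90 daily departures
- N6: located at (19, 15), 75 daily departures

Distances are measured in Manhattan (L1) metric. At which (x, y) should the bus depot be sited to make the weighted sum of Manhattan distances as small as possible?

Manhattan distance separates: Σwᵢ(|x−xᵢ|+|y−yᵢ|) = Σwᵢ|x−xᵢ| + Σwᵢ|y−yᵢ|, so x and y are optimised independently as 1-D weighted medians.
Total weight W = 280; half = 140.
x-coordinate, sorted with cumulative weight:
  x=1 (N2, w=4) cum 4
  x=8 (N3, w=50) cum 54
  x=11 (N1, w=50) cum 104
  x=11 (N5, w=90) cum 194  ← median
  x=19 (N4, w=11) cum 205
  x=19 (N6, w=75) cum 280
⇒ x* = 11
y-coordinate, sorted with cumulative weight:
  y=4 (N1, w=50) cum 50
  y=11 (N4, w=11) cum 61
  y=15 (N6, w=75) cum 136
  y=16 (N5, w=90) cum 226  ← median
  y=19 (N3, w=50) cum 276
  y=20 (N2, w=4) cum 280
⇒ y* = 16

(11, 16)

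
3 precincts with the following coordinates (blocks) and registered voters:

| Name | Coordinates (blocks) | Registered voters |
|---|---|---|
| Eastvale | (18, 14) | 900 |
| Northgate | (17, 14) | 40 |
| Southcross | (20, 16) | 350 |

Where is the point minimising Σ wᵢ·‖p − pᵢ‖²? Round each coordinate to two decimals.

The minimiser of Σwᵢ‖p−pᵢ‖² is the weighted centroid p* = (Σwᵢpᵢ)/(Σwᵢ).
Σwᵢ = 1290.
Σwᵢxᵢ = 900·18 + 40·17 + 350·20 = 23880.
Σwᵢyᵢ = 900·14 + 40·14 + 350·16 = 18760.
x* = 23880/1290 = 18.51, y* = 18760/1290 = 14.54.

(18.51, 14.54)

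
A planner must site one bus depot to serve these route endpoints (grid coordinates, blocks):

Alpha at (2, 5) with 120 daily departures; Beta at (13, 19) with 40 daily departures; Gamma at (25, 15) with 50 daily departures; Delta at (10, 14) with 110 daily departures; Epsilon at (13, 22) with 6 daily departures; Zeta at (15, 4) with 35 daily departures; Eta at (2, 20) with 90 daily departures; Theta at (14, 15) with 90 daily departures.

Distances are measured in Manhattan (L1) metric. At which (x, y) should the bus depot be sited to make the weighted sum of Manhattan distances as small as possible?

(10, 15)

Manhattan distance separates: Σwᵢ(|x−xᵢ|+|y−yᵢ|) = Σwᵢ|x−xᵢ| + Σwᵢ|y−yᵢ|, so x and y are optimised independently as 1-D weighted medians.
Total weight W = 541; half = 270.5.
x-coordinate, sorted with cumulative weight:
  x=2 (Alpha, w=120) cum 120
  x=2 (Eta, w=90) cum 210
  x=10 (Delta, w=110) cum 320  ← median
  x=13 (Beta, w=40) cum 360
  x=13 (Epsilon, w=6) cum 366
  x=14 (Theta, w=90) cum 456
  x=15 (Zeta, w=35) cum 491
  x=25 (Gamma, w=50) cum 541
⇒ x* = 10
y-coordinate, sorted with cumulative weight:
  y=4 (Zeta, w=35) cum 35
  y=5 (Alpha, w=120) cum 155
  y=14 (Delta, w=110) cum 265
  y=15 (Gamma, w=50) cum 315  ← median
  y=15 (Theta, w=90) cum 405
  y=19 (Beta, w=40) cum 445
  y=20 (Eta, w=90) cum 535
  y=22 (Epsilon, w=6) cum 541
⇒ y* = 15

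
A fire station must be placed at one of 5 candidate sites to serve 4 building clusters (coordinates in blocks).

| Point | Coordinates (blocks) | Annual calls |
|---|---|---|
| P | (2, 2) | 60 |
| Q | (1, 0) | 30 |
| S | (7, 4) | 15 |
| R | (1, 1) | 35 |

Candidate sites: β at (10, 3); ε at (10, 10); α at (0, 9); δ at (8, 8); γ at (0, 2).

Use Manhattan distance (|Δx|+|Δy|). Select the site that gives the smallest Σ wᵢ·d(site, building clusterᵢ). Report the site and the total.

Total weighted distance at each candidate:
  β (10, 3): total = 1345
  ε (10, 10): total = 2295
  α (0, 9): total = 1335
  δ (8, 8): total = 1735
  γ (0, 2): total = 415
Minimum is at γ with total 415 blocks.

γ, total 415 blocks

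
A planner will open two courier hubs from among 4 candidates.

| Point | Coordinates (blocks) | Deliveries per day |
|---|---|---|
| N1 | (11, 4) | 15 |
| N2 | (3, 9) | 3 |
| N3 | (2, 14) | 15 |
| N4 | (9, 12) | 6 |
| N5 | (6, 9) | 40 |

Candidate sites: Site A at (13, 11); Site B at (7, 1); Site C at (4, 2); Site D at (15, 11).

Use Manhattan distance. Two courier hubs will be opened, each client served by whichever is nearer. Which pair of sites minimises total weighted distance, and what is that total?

{Site A, Site B}, total 741

Evaluate every pair (each demand assigned to the nearer of the two):
  {Site A, Site B}: total = 741
  {Site A, Site C}: total = 759
  {Site A, Site D}: total = 771
  {Site C, Site D}: total = 771
  {Site B, Site C}: total = 777
  {Site B, Site D}: total = 783
Best pair: {Site A, Site B} with total 741.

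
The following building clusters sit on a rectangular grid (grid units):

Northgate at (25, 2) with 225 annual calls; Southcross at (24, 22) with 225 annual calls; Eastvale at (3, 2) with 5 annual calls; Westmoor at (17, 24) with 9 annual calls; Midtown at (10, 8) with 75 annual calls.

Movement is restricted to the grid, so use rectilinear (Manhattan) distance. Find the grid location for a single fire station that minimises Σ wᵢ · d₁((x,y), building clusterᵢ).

(24, 8)

Manhattan distance separates: Σwᵢ(|x−xᵢ|+|y−yᵢ|) = Σwᵢ|x−xᵢ| + Σwᵢ|y−yᵢ|, so x and y are optimised independently as 1-D weighted medians.
Total weight W = 539; half = 269.5.
x-coordinate, sorted with cumulative weight:
  x=3 (Eastvale, w=5) cum 5
  x=10 (Midtown, w=75) cum 80
  x=17 (Westmoor, w=9) cum 89
  x=24 (Southcross, w=225) cum 314  ← median
  x=25 (Northgate, w=225) cum 539
⇒ x* = 24
y-coordinate, sorted with cumulative weight:
  y=2 (Northgate, w=225) cum 225
  y=2 (Eastvale, w=5) cum 230
  y=8 (Midtown, w=75) cum 305  ← median
  y=22 (Southcross, w=225) cum 530
  y=24 (Westmoor, w=9) cum 539
⇒ y* = 8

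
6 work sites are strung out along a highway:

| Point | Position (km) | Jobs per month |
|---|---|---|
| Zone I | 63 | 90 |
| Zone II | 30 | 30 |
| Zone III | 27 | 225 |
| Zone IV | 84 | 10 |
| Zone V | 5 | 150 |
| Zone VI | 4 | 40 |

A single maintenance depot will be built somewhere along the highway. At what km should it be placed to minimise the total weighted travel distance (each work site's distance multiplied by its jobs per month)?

x = 27

For a sum of weighted absolute distances on a line, the optimum is the weighted median (not the mean). Total weight W = 545; half-weight = 272.5.
Sort by position and accumulate weight:
  km 4 (Zone VI, w=40) → cum 40
  km 5 (Zone V, w=150) → cum 190
  km 27 (Zone III, w=225) → cum 415  ≥ 272.5 → median here
  km 30 (Zone II, w=30) → cum 445
  km 63 (Zone I, w=90) → cum 535
  km 84 (Zone IV, w=10) → cum 545
Optimal location: km 27.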